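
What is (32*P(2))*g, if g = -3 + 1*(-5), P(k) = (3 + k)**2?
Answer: -6400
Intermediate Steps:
g = -8 (g = -3 - 5 = -8)
(32*P(2))*g = (32*(3 + 2)**2)*(-8) = (32*5**2)*(-8) = (32*25)*(-8) = 800*(-8) = -6400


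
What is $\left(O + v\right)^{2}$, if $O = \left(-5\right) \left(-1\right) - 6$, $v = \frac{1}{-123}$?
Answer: $\frac{15376}{15129} \approx 1.0163$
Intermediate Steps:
$v = - \frac{1}{123} \approx -0.0081301$
$O = -1$ ($O = 5 - 6 = -1$)
$\left(O + v\right)^{2} = \left(-1 - \frac{1}{123}\right)^{2} = \left(- \frac{124}{123}\right)^{2} = \frac{15376}{15129}$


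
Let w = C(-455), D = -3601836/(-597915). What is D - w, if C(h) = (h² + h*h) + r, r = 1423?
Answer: -27601548551/66435 ≈ -4.1547e+5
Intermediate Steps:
C(h) = 1423 + 2*h² (C(h) = (h² + h*h) + 1423 = (h² + h²) + 1423 = 2*h² + 1423 = 1423 + 2*h²)
D = 400204/66435 (D = -3601836*(-1/597915) = 400204/66435 ≈ 6.0240)
w = 415473 (w = 1423 + 2*(-455)² = 1423 + 2*207025 = 1423 + 414050 = 415473)
D - w = 400204/66435 - 1*415473 = 400204/66435 - 415473 = -27601548551/66435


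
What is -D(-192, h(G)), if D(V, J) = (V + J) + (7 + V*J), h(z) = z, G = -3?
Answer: -388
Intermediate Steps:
D(V, J) = 7 + J + V + J*V (D(V, J) = (J + V) + (7 + J*V) = 7 + J + V + J*V)
-D(-192, h(G)) = -(7 - 3 - 192 - 3*(-192)) = -(7 - 3 - 192 + 576) = -1*388 = -388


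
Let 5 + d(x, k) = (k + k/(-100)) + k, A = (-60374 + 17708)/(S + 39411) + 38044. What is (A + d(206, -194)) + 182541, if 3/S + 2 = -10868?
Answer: 120936005621441/549227650 ≈ 2.2019e+5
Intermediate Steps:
S = -3/10870 (S = 3/(-2 - 10868) = 3/(-10870) = 3*(-1/10870) = -3/10870 ≈ -0.00027599)
A = 417884442552/10984553 (A = (-60374 + 17708)/(-3/10870 + 39411) + 38044 = -42666/428397567/10870 + 38044 = -42666*10870/428397567 + 38044 = -11891780/10984553 + 38044 = 417884442552/10984553 ≈ 38043.)
d(x, k) = -5 + 199*k/100 (d(x, k) = -5 + ((k + k/(-100)) + k) = -5 + ((k + k*(-1/100)) + k) = -5 + ((k - k/100) + k) = -5 + (99*k/100 + k) = -5 + 199*k/100)
(A + d(206, -194)) + 182541 = (417884442552/10984553 + (-5 + (199/100)*(-194))) + 182541 = (417884442552/10984553 + (-5 - 19303/50)) + 182541 = (417884442552/10984553 - 19553/50) + 182541 = 20679441162791/549227650 + 182541 = 120936005621441/549227650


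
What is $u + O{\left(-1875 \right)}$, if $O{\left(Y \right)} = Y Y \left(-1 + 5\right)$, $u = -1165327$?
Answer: $12897173$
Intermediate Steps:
$O{\left(Y \right)} = 4 Y^{2}$ ($O{\left(Y \right)} = Y Y 4 = Y 4 Y = 4 Y^{2}$)
$u + O{\left(-1875 \right)} = -1165327 + 4 \left(-1875\right)^{2} = -1165327 + 4 \cdot 3515625 = -1165327 + 14062500 = 12897173$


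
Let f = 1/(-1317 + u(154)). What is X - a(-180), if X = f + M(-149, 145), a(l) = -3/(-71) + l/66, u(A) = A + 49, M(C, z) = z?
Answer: 128490207/870034 ≈ 147.68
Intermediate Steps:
u(A) = 49 + A
a(l) = 3/71 + l/66 (a(l) = -3*(-1/71) + l*(1/66) = 3/71 + l/66)
f = -1/1114 (f = 1/(-1317 + (49 + 154)) = 1/(-1317 + 203) = 1/(-1114) = -1/1114 ≈ -0.00089767)
X = 161529/1114 (X = -1/1114 + 145 = 161529/1114 ≈ 145.00)
X - a(-180) = 161529/1114 - (3/71 + (1/66)*(-180)) = 161529/1114 - (3/71 - 30/11) = 161529/1114 - 1*(-2097/781) = 161529/1114 + 2097/781 = 128490207/870034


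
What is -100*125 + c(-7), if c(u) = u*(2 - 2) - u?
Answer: -12493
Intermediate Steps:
c(u) = -u (c(u) = u*0 - u = 0 - u = -u)
-100*125 + c(-7) = -100*125 - 1*(-7) = -12500 + 7 = -12493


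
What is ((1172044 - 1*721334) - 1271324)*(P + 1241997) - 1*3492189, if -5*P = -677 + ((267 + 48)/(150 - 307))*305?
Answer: -800240903133891/785 ≈ -1.0194e+12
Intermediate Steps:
P = 202364/785 (P = -(-677 + ((267 + 48)/(150 - 307))*305)/5 = -(-677 + (315/(-157))*305)/5 = -(-677 + (315*(-1/157))*305)/5 = -(-677 - 315/157*305)/5 = -(-677 - 96075/157)/5 = -1/5*(-202364/157) = 202364/785 ≈ 257.79)
((1172044 - 1*721334) - 1271324)*(P + 1241997) - 1*3492189 = ((1172044 - 1*721334) - 1271324)*(202364/785 + 1241997) - 1*3492189 = ((1172044 - 721334) - 1271324)*(975170009/785) - 3492189 = (450710 - 1271324)*(975170009/785) - 3492189 = -820614*975170009/785 - 3492189 = -800238161765526/785 - 3492189 = -800240903133891/785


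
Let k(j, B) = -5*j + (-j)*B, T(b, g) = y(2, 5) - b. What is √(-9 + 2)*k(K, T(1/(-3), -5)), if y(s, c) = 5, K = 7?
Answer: -217*I*√7/3 ≈ -191.38*I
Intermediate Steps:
T(b, g) = 5 - b
k(j, B) = -5*j - B*j
√(-9 + 2)*k(K, T(1/(-3), -5)) = √(-9 + 2)*(-1*7*(5 + (5 - 1/(-3)))) = √(-7)*(-1*7*(5 + (5 - 1*(-⅓)))) = (I*√7)*(-1*7*(5 + (5 + ⅓))) = (I*√7)*(-1*7*(5 + 16/3)) = (I*√7)*(-1*7*31/3) = (I*√7)*(-217/3) = -217*I*√7/3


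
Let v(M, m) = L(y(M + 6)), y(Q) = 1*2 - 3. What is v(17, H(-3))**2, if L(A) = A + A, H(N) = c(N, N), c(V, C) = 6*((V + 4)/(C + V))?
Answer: 4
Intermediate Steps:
c(V, C) = 6*(4 + V)/(C + V) (c(V, C) = 6*((4 + V)/(C + V)) = 6*(4 + V)/(C + V))
H(N) = 3*(4 + N)/N (H(N) = 6*(4 + N)/(N + N) = 6*(4 + N)/((2*N)) = 6*(1/(2*N))*(4 + N) = 3*(4 + N)/N)
y(Q) = -1 (y(Q) = 2 - 3 = -1)
L(A) = 2*A
v(M, m) = -2 (v(M, m) = 2*(-1) = -2)
v(17, H(-3))**2 = (-2)**2 = 4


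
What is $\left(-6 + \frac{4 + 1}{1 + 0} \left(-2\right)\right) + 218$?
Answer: $202$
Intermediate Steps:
$\left(-6 + \frac{4 + 1}{1 + 0} \left(-2\right)\right) + 218 = \left(-6 + \frac{5}{1} \left(-2\right)\right) + 218 = \left(-6 + 5 \cdot 1 \left(-2\right)\right) + 218 = \left(-6 + 5 \left(-2\right)\right) + 218 = \left(-6 - 10\right) + 218 = -16 + 218 = 202$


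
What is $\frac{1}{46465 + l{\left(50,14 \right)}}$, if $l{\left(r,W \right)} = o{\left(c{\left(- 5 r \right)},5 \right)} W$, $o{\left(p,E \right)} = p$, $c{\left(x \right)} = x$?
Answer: $\frac{1}{42965} \approx 2.3275 \cdot 10^{-5}$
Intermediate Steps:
$l{\left(r,W \right)} = - 5 W r$ ($l{\left(r,W \right)} = - 5 r W = - 5 W r$)
$\frac{1}{46465 + l{\left(50,14 \right)}} = \frac{1}{46465 - 70 \cdot 50} = \frac{1}{46465 - 3500} = \frac{1}{42965}$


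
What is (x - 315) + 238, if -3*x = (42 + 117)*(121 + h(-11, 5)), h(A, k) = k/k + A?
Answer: -5960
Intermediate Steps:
h(A, k) = 1 + A
x = -5883 (x = -(42 + 117)*(121 + (1 - 11))/3 = -53*(121 - 10) = -53*111 = -⅓*17649 = -5883)
(x - 315) + 238 = (-5883 - 315) + 238 = -6198 + 238 = -5960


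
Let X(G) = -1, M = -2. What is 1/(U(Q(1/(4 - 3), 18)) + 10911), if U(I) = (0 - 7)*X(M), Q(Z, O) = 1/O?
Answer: 1/10918 ≈ 9.1592e-5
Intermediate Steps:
U(I) = 7 (U(I) = (0 - 7)*(-1) = -7*(-1) = 7)
1/(U(Q(1/(4 - 3), 18)) + 10911) = 1/(7 + 10911) = 1/10918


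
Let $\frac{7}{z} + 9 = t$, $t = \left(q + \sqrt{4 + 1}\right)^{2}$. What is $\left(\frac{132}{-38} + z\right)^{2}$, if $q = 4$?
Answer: $\frac{11263589}{698896} - \frac{23121 \sqrt{5}}{9196} \approx 10.494$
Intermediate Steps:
$t = \left(4 + \sqrt{5}\right)^{2}$ ($t = \left(4 + \sqrt{4 + 1}\right)^{2} = \left(4 + \sqrt{5}\right)^{2} \approx 38.889$)
$z = \frac{7}{-9 + \left(4 + \sqrt{5}\right)^{2}} \approx 0.2342$
$\left(\frac{132}{-38} + z\right)^{2} = \left(\frac{132}{-38} - \left(\frac{21}{44} - \frac{7 \sqrt{5}}{22}\right)\right)^{2} = \left(132 \left(- \frac{1}{38}\right) - \left(\frac{21}{44} - \frac{7 \sqrt{5}}{22}\right)\right)^{2} = \left(- \frac{66}{19} - \left(\frac{21}{44} - \frac{7 \sqrt{5}}{22}\right)\right)^{2} = \left(- \frac{3303}{836} + \frac{7 \sqrt{5}}{22}\right)^{2}$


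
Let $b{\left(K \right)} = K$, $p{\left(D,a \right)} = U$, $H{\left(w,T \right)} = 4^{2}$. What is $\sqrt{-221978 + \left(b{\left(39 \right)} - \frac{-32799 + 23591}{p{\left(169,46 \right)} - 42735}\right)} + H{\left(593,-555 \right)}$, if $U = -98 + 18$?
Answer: $16 + \frac{i \sqrt{406842151612795}}{42815} \approx 16.0 + 471.1 i$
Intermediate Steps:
$H{\left(w,T \right)} = 16$
$U = -80$
$p{\left(D,a \right)} = -80$
$\sqrt{-221978 + \left(b{\left(39 \right)} - \frac{-32799 + 23591}{p{\left(169,46 \right)} - 42735}\right)} + H{\left(593,-555 \right)} = \sqrt{-221978 + \left(39 - \frac{-32799 + 23591}{-80 - 42735}\right)} + 16 = \sqrt{-221978 + \left(39 - - \frac{9208}{-42815}\right)} + 16 = \sqrt{-221978 + \left(39 - \left(-9208\right) \left(- \frac{1}{42815}\right)\right)} + 16 = \sqrt{-221978 + \left(39 - \frac{9208}{42815}\right)} + 16 = \sqrt{-221978 + \frac{1660577}{42815}} + 16 = \sqrt{- \frac{9502327493}{42815}} + 16 = \frac{i \sqrt{406842151612795}}{42815} + 16 = 16 + \frac{i \sqrt{406842151612795}}{42815}$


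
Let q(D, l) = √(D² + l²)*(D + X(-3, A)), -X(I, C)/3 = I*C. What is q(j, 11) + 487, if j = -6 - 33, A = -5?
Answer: 487 - 84*√1642 ≈ -2916.8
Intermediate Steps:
j = -39
X(I, C) = -3*C*I (X(I, C) = -3*I*C = -3*C*I)
q(D, l) = √(D² + l²)*(-45 + D) (q(D, l) = √(D² + l²)*(D - 3*(-5)*(-3)) = √(D² + l²)*(D - 45) = √(D² + l²)*(-45 + D))
q(j, 11) + 487 = √((-39)² + 11²)*(-45 - 39) + 487 = √(1521 + 121)*(-84) + 487 = √1642*(-84) + 487 = -84*√1642 + 487 = 487 - 84*√1642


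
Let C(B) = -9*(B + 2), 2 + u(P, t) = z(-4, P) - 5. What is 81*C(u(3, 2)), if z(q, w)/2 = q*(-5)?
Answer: -25515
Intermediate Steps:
z(q, w) = -10*q (z(q, w) = 2*(q*(-5)) = 2*(-5*q) = -10*q)
u(P, t) = 33 (u(P, t) = -2 + (-10*(-4) - 5) = -2 + (40 - 5) = -2 + 35 = 33)
C(B) = -18 - 9*B (C(B) = -9*(2 + B) = -18 - 9*B)
81*C(u(3, 2)) = 81*(-18 - 9*33) = 81*(-18 - 297) = 81*(-315) = -25515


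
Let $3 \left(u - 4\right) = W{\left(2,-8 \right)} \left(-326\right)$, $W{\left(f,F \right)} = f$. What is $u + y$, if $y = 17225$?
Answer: $\frac{51035}{3} \approx 17012.0$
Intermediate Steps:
$u = - \frac{640}{3}$ ($u = 4 + \frac{2 \left(-326\right)}{3} = 4 + \frac{1}{3} \left(-652\right) = 4 - \frac{652}{3} = - \frac{640}{3} \approx -213.33$)
$u + y = - \frac{640}{3} + 17225 = \frac{51035}{3}$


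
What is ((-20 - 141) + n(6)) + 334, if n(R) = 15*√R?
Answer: 173 + 15*√6 ≈ 209.74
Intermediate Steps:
((-20 - 141) + n(6)) + 334 = ((-20 - 141) + 15*√6) + 334 = (-161 + 15*√6) + 334 = 173 + 15*√6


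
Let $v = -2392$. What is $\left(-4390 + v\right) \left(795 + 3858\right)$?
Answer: $-31556646$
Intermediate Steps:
$\left(-4390 + v\right) \left(795 + 3858\right) = \left(-4390 - 2392\right) \left(795 + 3858\right) = \left(-6782\right) 4653 = -31556646$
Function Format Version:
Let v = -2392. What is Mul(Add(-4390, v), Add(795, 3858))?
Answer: -31556646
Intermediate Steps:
Mul(Add(-4390, v), Add(795, 3858)) = Mul(Add(-4390, -2392), Add(795, 3858)) = Mul(-6782, 4653) = -31556646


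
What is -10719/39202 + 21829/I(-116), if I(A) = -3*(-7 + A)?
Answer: 851785147/14465538 ≈ 58.884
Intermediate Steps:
I(A) = 21 - 3*A
-10719/39202 + 21829/I(-116) = -10719/39202 + 21829/(21 - 3*(-116)) = -10719*1/39202 + 21829/(21 + 348) = -10719/39202 + 21829/369 = 851785147/14465538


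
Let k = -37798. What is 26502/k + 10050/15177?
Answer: -3725159/95610041 ≈ -0.038962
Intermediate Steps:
26502/k + 10050/15177 = 26502/(-37798) + 10050/15177 = 26502*(-1/37798) + 10050*(1/15177) = -13251/18899 + 3350/5059 = -3725159/95610041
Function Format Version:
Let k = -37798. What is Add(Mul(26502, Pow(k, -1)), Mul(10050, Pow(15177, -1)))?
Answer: Rational(-3725159, 95610041) ≈ -0.038962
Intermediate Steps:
Add(Mul(26502, Pow(k, -1)), Mul(10050, Pow(15177, -1))) = Add(Mul(26502, Pow(-37798, -1)), Mul(10050, Pow(15177, -1))) = Add(Mul(26502, Rational(-1, 37798)), Mul(10050, Rational(1, 15177))) = Add(Rational(-13251, 18899), Rational(3350, 5059)) = Rational(-3725159, 95610041)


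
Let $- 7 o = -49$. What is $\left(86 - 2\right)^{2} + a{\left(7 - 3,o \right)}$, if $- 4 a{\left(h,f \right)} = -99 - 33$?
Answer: $7089$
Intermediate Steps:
$o = 7$ ($o = \left(- \frac{1}{7}\right) \left(-49\right) = 7$)
$a{\left(h,f \right)} = 33$ ($a{\left(h,f \right)} = - \frac{-99 - 33}{4} = \left(- \frac{1}{4}\right) \left(-132\right) = 33$)
$\left(86 - 2\right)^{2} + a{\left(7 - 3,o \right)} = \left(86 - 2\right)^{2} + 33 = 84^{2} + 33 = 7056 + 33 = 7089$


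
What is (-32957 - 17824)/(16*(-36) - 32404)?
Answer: 50781/32980 ≈ 1.5398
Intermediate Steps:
(-32957 - 17824)/(16*(-36) - 32404) = -50781/(-576 - 32404) = -50781/(-32980) = -50781*(-1/32980) = 50781/32980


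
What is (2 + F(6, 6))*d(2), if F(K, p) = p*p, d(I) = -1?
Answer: -38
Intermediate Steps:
F(K, p) = p²
(2 + F(6, 6))*d(2) = (2 + 6²)*(-1) = (2 + 36)*(-1) = 38*(-1) = -38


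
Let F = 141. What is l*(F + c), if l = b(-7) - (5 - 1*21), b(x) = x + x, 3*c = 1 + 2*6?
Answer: 872/3 ≈ 290.67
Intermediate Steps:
c = 13/3 (c = (1 + 2*6)/3 = (1 + 12)/3 = (⅓)*13 = 13/3 ≈ 4.3333)
b(x) = 2*x
l = 2 (l = 2*(-7) - (5 - 1*21) = -14 - (5 - 21) = -14 - 1*(-16) = -14 + 16 = 2)
l*(F + c) = 2*(141 + 13/3) = 2*(436/3) = 872/3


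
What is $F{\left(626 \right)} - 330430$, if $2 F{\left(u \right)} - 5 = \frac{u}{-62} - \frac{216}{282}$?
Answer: $- \frac{481440781}{1457} \approx -3.3043 \cdot 10^{5}$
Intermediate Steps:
$F{\left(u \right)} = \frac{199}{94} - \frac{u}{124}$ ($F{\left(u \right)} = \frac{5}{2} + \frac{\frac{u}{-62} - \frac{216}{282}}{2} = \frac{5}{2} + \frac{u \left(- \frac{1}{62}\right) - \frac{36}{47}}{2} = \frac{5}{2} + \frac{- \frac{u}{62} - \frac{36}{47}}{2} = \frac{5}{2} + \frac{- \frac{36}{47} - \frac{u}{62}}{2} = \frac{5}{2} - \left(\frac{18}{47} + \frac{u}{124}\right) = \frac{199}{94} - \frac{u}{124}$)
$F{\left(626 \right)} - 330430 = \left(\frac{199}{94} - \frac{313}{62}\right) - 330430 = - \frac{4271}{1457} - 330430 = - \frac{481440781}{1457}$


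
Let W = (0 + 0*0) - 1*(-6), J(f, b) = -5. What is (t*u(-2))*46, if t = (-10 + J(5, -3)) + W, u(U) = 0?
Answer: 0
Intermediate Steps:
W = 6 (W = (0 + 0) + 6 = 0 + 6 = 6)
t = -9 (t = (-10 - 5) + 6 = -15 + 6 = -9)
(t*u(-2))*46 = -9*0*46 = 0*46 = 0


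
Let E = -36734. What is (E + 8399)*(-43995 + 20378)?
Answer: 669187695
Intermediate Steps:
(E + 8399)*(-43995 + 20378) = (-36734 + 8399)*(-43995 + 20378) = -28335*(-23617) = 669187695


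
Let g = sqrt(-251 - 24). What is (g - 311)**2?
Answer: 96446 - 3110*I*sqrt(11) ≈ 96446.0 - 10315.0*I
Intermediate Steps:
g = 5*I*sqrt(11) (g = sqrt(-275) = 5*I*sqrt(11) ≈ 16.583*I)
(g - 311)**2 = (5*I*sqrt(11) - 311)**2 = (-311 + 5*I*sqrt(11))**2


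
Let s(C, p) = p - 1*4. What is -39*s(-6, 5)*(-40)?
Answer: 1560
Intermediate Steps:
s(C, p) = -4 + p (s(C, p) = p - 4 = -4 + p)
-39*s(-6, 5)*(-40) = -39*(-4 + 5)*(-40) = -39*1*(-40) = -39*(-40) = 1560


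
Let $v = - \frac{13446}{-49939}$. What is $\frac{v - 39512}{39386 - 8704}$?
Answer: $- \frac{986588161}{766114199} \approx -1.2878$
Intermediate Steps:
$v = \frac{13446}{49939}$ ($v = \left(-13446\right) \left(- \frac{1}{49939}\right) = \frac{13446}{49939} \approx 0.26925$)
$\frac{v - 39512}{39386 - 8704} = \frac{\frac{13446}{49939} - 39512}{39386 - 8704} = - \frac{1973176322}{49939 \cdot 30682} = \left(- \frac{1973176322}{49939}\right) \frac{1}{30682} = - \frac{986588161}{766114199}$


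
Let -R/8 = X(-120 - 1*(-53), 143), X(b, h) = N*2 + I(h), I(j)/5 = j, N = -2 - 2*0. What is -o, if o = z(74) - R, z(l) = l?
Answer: -5762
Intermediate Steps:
N = -2 (N = -2 + 0 = -2)
I(j) = 5*j
X(b, h) = -4 + 5*h (X(b, h) = -2*2 + 5*h = -4 + 5*h)
R = -5688 (R = -8*(-4 + 5*143) = -8*(-4 + 715) = -8*711 = -5688)
o = 5762 (o = 74 - 1*(-5688) = 74 + 5688 = 5762)
-o = -1*5762 = -5762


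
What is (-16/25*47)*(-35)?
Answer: 5264/5 ≈ 1052.8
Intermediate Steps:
(-16/25*47)*(-35) = (-16*1/25*47)*(-35) = -16/25*47*(-35) = -752/25*(-35) = 5264/5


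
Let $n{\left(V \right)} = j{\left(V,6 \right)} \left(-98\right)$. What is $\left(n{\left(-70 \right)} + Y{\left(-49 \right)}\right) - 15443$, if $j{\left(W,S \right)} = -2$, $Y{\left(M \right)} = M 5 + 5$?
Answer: $-15487$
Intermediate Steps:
$Y{\left(M \right)} = 5 + 5 M$ ($Y{\left(M \right)} = 5 M + 5 = 5 + 5 M$)
$n{\left(V \right)} = 196$ ($n{\left(V \right)} = \left(-2\right) \left(-98\right) = 196$)
$\left(n{\left(-70 \right)} + Y{\left(-49 \right)}\right) - 15443 = \left(196 + \left(5 + 5 \left(-49\right)\right)\right) - 15443 = \left(196 + \left(5 - 245\right)\right) - 15443 = \left(196 - 240\right) - 15443 = -44 - 15443 = -15487$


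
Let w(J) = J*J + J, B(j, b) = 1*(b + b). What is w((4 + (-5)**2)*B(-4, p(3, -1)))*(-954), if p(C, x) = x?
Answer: -3153924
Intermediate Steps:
B(j, b) = 2*b (B(j, b) = 1*(2*b) = 2*b)
w(J) = J + J**2 (w(J) = J**2 + J = J + J**2)
w((4 + (-5)**2)*B(-4, p(3, -1)))*(-954) = (((4 + (-5)**2)*(2*(-1)))*(1 + (4 + (-5)**2)*(2*(-1))))*(-954) = (((4 + 25)*(-2))*(1 + (4 + 25)*(-2)))*(-954) = ((29*(-2))*(1 + 29*(-2)))*(-954) = -58*(1 - 58)*(-954) = -58*(-57)*(-954) = 3306*(-954) = -3153924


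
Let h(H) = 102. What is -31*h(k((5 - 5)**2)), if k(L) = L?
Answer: -3162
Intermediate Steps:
-31*h(k((5 - 5)**2)) = -31*102 = -3162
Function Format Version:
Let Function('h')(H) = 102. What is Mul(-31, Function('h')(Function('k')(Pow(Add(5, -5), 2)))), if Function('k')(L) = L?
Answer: -3162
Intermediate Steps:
Mul(-31, Function('h')(Function('k')(Pow(Add(5, -5), 2)))) = Mul(-31, 102) = -3162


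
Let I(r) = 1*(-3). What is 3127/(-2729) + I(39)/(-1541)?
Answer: -4810520/4205389 ≈ -1.1439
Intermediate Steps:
I(r) = -3
3127/(-2729) + I(39)/(-1541) = 3127/(-2729) - 3/(-1541) = 3127*(-1/2729) - 3*(-1/1541) = -3127/2729 + 3/1541 = -4810520/4205389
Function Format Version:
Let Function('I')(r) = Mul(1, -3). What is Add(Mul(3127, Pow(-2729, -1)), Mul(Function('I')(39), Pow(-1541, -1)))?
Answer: Rational(-4810520, 4205389) ≈ -1.1439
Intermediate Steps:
Function('I')(r) = -3
Add(Mul(3127, Pow(-2729, -1)), Mul(Function('I')(39), Pow(-1541, -1))) = Add(Mul(3127, Pow(-2729, -1)), Mul(-3, Pow(-1541, -1))) = Add(Mul(3127, Rational(-1, 2729)), Mul(-3, Rational(-1, 1541))) = Add(Rational(-3127, 2729), Rational(3, 1541)) = Rational(-4810520, 4205389)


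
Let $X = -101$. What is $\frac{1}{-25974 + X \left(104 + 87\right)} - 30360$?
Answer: $- \frac{1374245401}{45265} \approx -30360.0$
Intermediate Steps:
$\frac{1}{-25974 + X \left(104 + 87\right)} - 30360 = \frac{1}{-25974 - 101 \left(104 + 87\right)} - 30360 = \frac{1}{-25974 - 19291} - 30360 = \frac{1}{-45265} - 30360 = - \frac{1}{45265} - 30360 = - \frac{1374245401}{45265}$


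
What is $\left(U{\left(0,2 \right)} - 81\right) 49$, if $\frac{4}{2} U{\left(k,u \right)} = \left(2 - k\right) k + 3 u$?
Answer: $-3822$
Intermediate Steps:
$U{\left(k,u \right)} = \frac{3 u}{2} + \frac{k \left(2 - k\right)}{2}$ ($U{\left(k,u \right)} = \frac{\left(2 - k\right) k + 3 u}{2} = \frac{k \left(2 - k\right) + 3 u}{2} = \frac{3 u + k \left(2 - k\right)}{2} = \frac{3 u}{2} + \frac{k \left(2 - k\right)}{2}$)
$\left(U{\left(0,2 \right)} - 81\right) 49 = \left(\left(0 - \frac{0^{2}}{2} + \frac{3}{2} \cdot 2\right) - 81\right) 49 = \left(\left(0 - 0 + 3\right) - 81\right) 49 = \left(\left(0 + 0 + 3\right) - 81\right) 49 = \left(3 - 81\right) 49 = \left(-78\right) 49 = -3822$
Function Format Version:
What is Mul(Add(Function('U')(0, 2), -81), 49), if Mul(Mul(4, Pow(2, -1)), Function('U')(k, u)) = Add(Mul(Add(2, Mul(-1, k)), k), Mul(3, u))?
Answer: -3822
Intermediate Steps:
Function('U')(k, u) = Add(Mul(Rational(3, 2), u), Mul(Rational(1, 2), k, Add(2, Mul(-1, k)))) (Function('U')(k, u) = Mul(Rational(1, 2), Add(Mul(Add(2, Mul(-1, k)), k), Mul(3, u))) = Mul(Rational(1, 2), Add(Mul(k, Add(2, Mul(-1, k))), Mul(3, u))) = Mul(Rational(1, 2), Add(Mul(3, u), Mul(k, Add(2, Mul(-1, k))))) = Add(Mul(Rational(3, 2), u), Mul(Rational(1, 2), k, Add(2, Mul(-1, k)))))
Mul(Add(Function('U')(0, 2), -81), 49) = Mul(Add(Add(0, Mul(Rational(-1, 2), Pow(0, 2)), Mul(Rational(3, 2), 2)), -81), 49) = Mul(Add(Add(0, Mul(Rational(-1, 2), 0), 3), -81), 49) = Mul(Add(Add(0, 0, 3), -81), 49) = Mul(Add(3, -81), 49) = Mul(-78, 49) = -3822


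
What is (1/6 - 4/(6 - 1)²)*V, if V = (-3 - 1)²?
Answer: 8/75 ≈ 0.10667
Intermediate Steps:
V = 16 (V = (-4)² = 16)
(1/6 - 4/(6 - 1)²)*V = (1/6 - 4/(6 - 1)²)*16 = (1*(⅙) - 4/(5²))*16 = (⅙ - 4/25)*16 = (1/150)*16 = 8/75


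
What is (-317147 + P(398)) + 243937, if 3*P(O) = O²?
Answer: -61226/3 ≈ -20409.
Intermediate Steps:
P(O) = O²/3
(-317147 + P(398)) + 243937 = (-317147 + (⅓)*398²) + 243937 = (-317147 + (⅓)*158404) + 243937 = (-317147 + 158404/3) + 243937 = -793037/3 + 243937 = -61226/3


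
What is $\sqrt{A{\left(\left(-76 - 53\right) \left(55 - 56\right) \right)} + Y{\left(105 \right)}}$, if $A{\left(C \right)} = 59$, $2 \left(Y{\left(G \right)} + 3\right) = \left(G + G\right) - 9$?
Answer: $\frac{\sqrt{626}}{2} \approx 12.51$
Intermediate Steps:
$Y{\left(G \right)} = - \frac{15}{2} + G$ ($Y{\left(G \right)} = -3 + \frac{\left(G + G\right) - 9}{2} = -3 + \frac{2 G - 9}{2} = -3 + \frac{-9 + 2 G}{2} = -3 + \left(- \frac{9}{2} + G\right) = - \frac{15}{2} + G$)
$\sqrt{A{\left(\left(-76 - 53\right) \left(55 - 56\right) \right)} + Y{\left(105 \right)}} = \sqrt{59 + \left(- \frac{15}{2} + 105\right)} = \sqrt{59 + \frac{195}{2}} = \sqrt{\frac{313}{2}} = \frac{\sqrt{626}}{2}$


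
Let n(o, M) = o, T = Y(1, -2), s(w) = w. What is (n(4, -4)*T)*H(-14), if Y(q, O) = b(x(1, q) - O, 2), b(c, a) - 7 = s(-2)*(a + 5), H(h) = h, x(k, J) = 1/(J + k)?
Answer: 392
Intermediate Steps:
b(c, a) = -3 - 2*a (b(c, a) = 7 - 2*(a + 5) = 7 - 2*(5 + a) = 7 + (-10 - 2*a) = -3 - 2*a)
Y(q, O) = -7 (Y(q, O) = -3 - 2*2 = -3 - 4 = -7)
T = -7
(n(4, -4)*T)*H(-14) = (4*(-7))*(-14) = -28*(-14) = 392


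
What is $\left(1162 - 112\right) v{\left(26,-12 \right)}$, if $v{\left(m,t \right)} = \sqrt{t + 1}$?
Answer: $1050 i \sqrt{11} \approx 3482.5 i$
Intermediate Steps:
$v{\left(m,t \right)} = \sqrt{1 + t}$
$\left(1162 - 112\right) v{\left(26,-12 \right)} = \left(1162 - 112\right) \sqrt{1 - 12} = 1050 \sqrt{-11} = 1050 i \sqrt{11}$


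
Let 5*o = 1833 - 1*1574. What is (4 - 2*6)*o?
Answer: -2072/5 ≈ -414.40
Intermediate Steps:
o = 259/5 (o = (1833 - 1*1574)/5 = (1833 - 1574)/5 = (⅕)*259 = 259/5 ≈ 51.800)
(4 - 2*6)*o = (4 - 2*6)*(259/5) = (4 - 12)*(259/5) = -8*259/5 = -2072/5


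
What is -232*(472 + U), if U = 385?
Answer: -198824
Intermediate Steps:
-232*(472 + U) = -232*(472 + 385) = -232*857 = -198824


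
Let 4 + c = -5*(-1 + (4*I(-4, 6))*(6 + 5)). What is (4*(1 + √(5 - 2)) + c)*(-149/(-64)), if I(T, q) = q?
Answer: -195935/64 + 149*√3/16 ≈ -3045.4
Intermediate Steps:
c = -1319 (c = -4 - 5*(-1 + (4*6)*(6 + 5)) = -4 - 5*(-1 + 24*11) = -4 - 5*(-1 + 264) = -4 - 5*263 = -4 - 1315 = -1319)
(4*(1 + √(5 - 2)) + c)*(-149/(-64)) = (4*(1 + √(5 - 2)) - 1319)*(-149/(-64)) = (4*(1 + √3) - 1319)*(-149*(-1/64)) = ((4 + 4*√3) - 1319)*(149/64) = (-1315 + 4*√3)*(149/64) = -195935/64 + 149*√3/16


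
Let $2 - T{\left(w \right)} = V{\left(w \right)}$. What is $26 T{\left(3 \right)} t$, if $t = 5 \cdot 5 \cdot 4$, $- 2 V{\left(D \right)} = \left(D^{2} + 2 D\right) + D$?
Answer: $28600$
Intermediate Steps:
$V{\left(D \right)} = - \frac{3 D}{2} - \frac{D^{2}}{2}$ ($V{\left(D \right)} = - \frac{\left(D^{2} + 2 D\right) + D}{2} = - \frac{D^{2} + 3 D}{2} = - \frac{3 D}{2} - \frac{D^{2}}{2}$)
$T{\left(w \right)} = 2 + \frac{w \left(3 + w\right)}{2}$ ($T{\left(w \right)} = 2 - - \frac{w \left(3 + w\right)}{2} = 2 + \frac{w \left(3 + w\right)}{2}$)
$t = 100$ ($t = 25 \cdot 4 = 100$)
$26 T{\left(3 \right)} t = 26 \left(2 + \frac{1}{2} \cdot 3 \left(3 + 3\right)\right) 100 = 26 \left(2 + \frac{1}{2} \cdot 3 \cdot 6\right) 100 = 26 \left(2 + 9\right) 100 = 26 \cdot 11 \cdot 100 = 286 \cdot 100 = 28600$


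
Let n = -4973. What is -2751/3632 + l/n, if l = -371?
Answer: -12333251/18061936 ≈ -0.68283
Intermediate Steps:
-2751/3632 + l/n = -2751/3632 - 371/(-4973) = -2751*1/3632 - 371*(-1/4973) = -2751/3632 + 371/4973 = -12333251/18061936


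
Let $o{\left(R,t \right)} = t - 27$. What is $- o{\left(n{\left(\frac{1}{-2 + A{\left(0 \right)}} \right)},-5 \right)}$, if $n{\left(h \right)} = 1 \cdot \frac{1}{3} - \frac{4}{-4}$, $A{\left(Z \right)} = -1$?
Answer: $32$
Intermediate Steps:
$n{\left(h \right)} = \frac{4}{3}$ ($n{\left(h \right)} = 1 \cdot \frac{1}{3} - -1 = \frac{1}{3} + 1 = \frac{4}{3}$)
$o{\left(R,t \right)} = -27 + t$ ($o{\left(R,t \right)} = t - 27 = -27 + t$)
$- o{\left(n{\left(\frac{1}{-2 + A{\left(0 \right)}} \right)},-5 \right)} = - (-27 - 5) = \left(-1\right) \left(-32\right) = 32$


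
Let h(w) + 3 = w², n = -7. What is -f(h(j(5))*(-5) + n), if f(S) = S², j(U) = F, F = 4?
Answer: -5184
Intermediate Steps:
j(U) = 4
h(w) = -3 + w²
-f(h(j(5))*(-5) + n) = -((-3 + 4²)*(-5) - 7)² = -((-3 + 16)*(-5) - 7)² = -(13*(-5) - 7)² = -(-65 - 7)² = -1*(-72)² = -1*5184 = -5184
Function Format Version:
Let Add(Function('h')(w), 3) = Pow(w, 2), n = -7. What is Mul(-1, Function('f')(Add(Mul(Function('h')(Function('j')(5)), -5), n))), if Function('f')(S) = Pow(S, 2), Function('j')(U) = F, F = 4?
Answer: -5184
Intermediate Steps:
Function('j')(U) = 4
Function('h')(w) = Add(-3, Pow(w, 2))
Mul(-1, Function('f')(Add(Mul(Function('h')(Function('j')(5)), -5), n))) = Mul(-1, Pow(Add(Mul(Add(-3, Pow(4, 2)), -5), -7), 2)) = Mul(-1, Pow(Add(Mul(Add(-3, 16), -5), -7), 2)) = Mul(-1, Pow(Add(Mul(13, -5), -7), 2)) = Mul(-1, Pow(Add(-65, -7), 2)) = Mul(-1, Pow(-72, 2)) = Mul(-1, 5184) = -5184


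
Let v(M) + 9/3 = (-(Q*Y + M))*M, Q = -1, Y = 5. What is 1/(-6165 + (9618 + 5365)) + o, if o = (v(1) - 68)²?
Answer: 39584003/8818 ≈ 4489.0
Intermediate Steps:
v(M) = -3 + M*(5 - M) (v(M) = -3 + (-(-1*5 + M))*M = -3 + (-(-5 + M))*M = -3 + (5 - M)*M = -3 + M*(5 - M))
o = 4489 (o = ((-3 - 1*1² + 5*1) - 68)² = ((-3 - 1*1 + 5) - 68)² = ((-3 - 1 + 5) - 68)² = (1 - 68)² = (-67)² = 4489)
1/(-6165 + (9618 + 5365)) + o = 1/(-6165 + (9618 + 5365)) + 4489 = 1/(-6165 + 14983) + 4489 = 1/8818 + 4489 = 39584003/8818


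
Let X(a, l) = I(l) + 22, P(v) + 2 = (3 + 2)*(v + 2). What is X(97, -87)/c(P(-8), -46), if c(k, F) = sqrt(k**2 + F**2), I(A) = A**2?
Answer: 7591*sqrt(785)/1570 ≈ 135.47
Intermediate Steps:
P(v) = 8 + 5*v (P(v) = -2 + (3 + 2)*(v + 2) = -2 + 5*(2 + v) = -2 + (10 + 5*v) = 8 + 5*v)
c(k, F) = sqrt(F**2 + k**2)
X(a, l) = 22 + l**2 (X(a, l) = l**2 + 22 = 22 + l**2)
X(97, -87)/c(P(-8), -46) = (22 + (-87)**2)/(sqrt((-46)**2 + (8 + 5*(-8))**2)) = (22 + 7569)/(sqrt(2116 + (8 - 40)**2)) = 7591/(sqrt(2116 + (-32)**2)) = 7591/(sqrt(2116 + 1024)) = 7591/(sqrt(3140)) = 7591/((2*sqrt(785))) = 7591*(sqrt(785)/1570) = 7591*sqrt(785)/1570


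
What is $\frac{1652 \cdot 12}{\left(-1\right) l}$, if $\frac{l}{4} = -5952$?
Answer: $\frac{413}{496} \approx 0.83266$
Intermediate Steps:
$l = -23808$ ($l = 4 \left(-5952\right) = -23808$)
$\frac{1652 \cdot 12}{\left(-1\right) l} = \frac{1652 \cdot 12}{\left(-1\right) \left(-23808\right)} = \frac{19824}{23808} = 19824 \cdot \frac{1}{23808} = \frac{413}{496}$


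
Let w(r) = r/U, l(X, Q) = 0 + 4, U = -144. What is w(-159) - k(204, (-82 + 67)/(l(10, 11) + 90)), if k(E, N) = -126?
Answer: 6101/48 ≈ 127.10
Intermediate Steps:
l(X, Q) = 4
w(r) = -r/144 (w(r) = r/(-144) = r*(-1/144) = -r/144)
w(-159) - k(204, (-82 + 67)/(l(10, 11) + 90)) = -1/144*(-159) - 1*(-126) = 53/48 + 126 = 6101/48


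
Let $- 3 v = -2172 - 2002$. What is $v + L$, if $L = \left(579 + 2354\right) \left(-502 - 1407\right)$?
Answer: $- \frac{16793117}{3} \approx -5.5977 \cdot 10^{6}$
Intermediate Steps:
$L = -5599097$ ($L = 2933 \left(-1909\right) = -5599097$)
$v = \frac{4174}{3}$ ($v = - \frac{-2172 - 2002}{3} = \left(- \frac{1}{3}\right) \left(-4174\right) = \frac{4174}{3} \approx 1391.3$)
$v + L = \frac{4174}{3} - 5599097 = - \frac{16793117}{3}$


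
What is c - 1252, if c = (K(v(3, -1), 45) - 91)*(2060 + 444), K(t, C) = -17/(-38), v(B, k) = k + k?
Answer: -4331920/19 ≈ -2.2800e+5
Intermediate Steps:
v(B, k) = 2*k
K(t, C) = 17/38 (K(t, C) = -17*(-1/38) = 17/38)
c = -4308132/19 (c = (17/38 - 91)*(2060 + 444) = -3441/38*2504 = -4308132/19 ≈ -2.2674e+5)
c - 1252 = -4308132/19 - 1252 = -4331920/19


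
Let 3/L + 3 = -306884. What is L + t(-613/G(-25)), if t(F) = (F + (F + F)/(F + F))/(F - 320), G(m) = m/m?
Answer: 62604015/95441857 ≈ 0.65594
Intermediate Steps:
G(m) = 1
t(F) = (1 + F)/(-320 + F) (t(F) = (F + (2*F)/((2*F)))/(-320 + F) = (F + (2*F)*(1/(2*F)))/(-320 + F) = (F + 1)/(-320 + F) = (1 + F)/(-320 + F))
L = -3/306887 (L = 3/(-3 - 306884) = 3/(-306887) = 3*(-1/306887) = -3/306887 ≈ -9.7756e-6)
L + t(-613/G(-25)) = -3/306887 + (1 - 613/1)/(-320 - 613/1) = -3/306887 + (1 - 613*1)/(-320 - 613*1) = -3/306887 + (1 - 613)/(-320 - 613) = -3/306887 - 612/(-933) = -3/306887 - 1/933*(-612) = -3/306887 + 204/311 = 62604015/95441857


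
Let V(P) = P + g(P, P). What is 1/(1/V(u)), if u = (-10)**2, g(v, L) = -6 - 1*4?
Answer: 90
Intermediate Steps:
g(v, L) = -10 (g(v, L) = -6 - 4 = -10)
u = 100
V(P) = -10 + P (V(P) = P - 10 = -10 + P)
1/(1/V(u)) = 1/(1/(-10 + 100)) = 1/(1/90) = 90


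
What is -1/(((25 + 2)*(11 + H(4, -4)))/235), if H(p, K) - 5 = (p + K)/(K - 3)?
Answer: -235/432 ≈ -0.54398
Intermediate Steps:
H(p, K) = 5 + (K + p)/(-3 + K) (H(p, K) = 5 + (p + K)/(K - 3) = 5 + (K + p)/(-3 + K))
-1/(((25 + 2)*(11 + H(4, -4)))/235) = -1/(((25 + 2)*(11 + (-15 + 4 + 6*(-4))/(-3 - 4)))/235) = -1/((27*(11 + (-15 + 4 - 24)/(-7)))/235) = -1/((27*(11 - ⅐*(-35)))/235) = -1/((27*(11 + 5))/235) = -1/((27*16)/235) = -1/((1/235)*432) = -1/432/235 = -1*235/432 = -235/432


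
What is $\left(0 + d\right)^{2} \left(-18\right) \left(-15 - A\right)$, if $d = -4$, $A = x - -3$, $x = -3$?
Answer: $4320$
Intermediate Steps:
$A = 0$ ($A = -3 - -3 = -3 + 3 = 0$)
$\left(0 + d\right)^{2} \left(-18\right) \left(-15 - A\right) = \left(0 - 4\right)^{2} \left(-18\right) \left(-15 - 0\right) = \left(-4\right)^{2} \left(-18\right) \left(-15 + 0\right) = 16 \left(-18\right) \left(-15\right) = \left(-288\right) \left(-15\right) = 4320$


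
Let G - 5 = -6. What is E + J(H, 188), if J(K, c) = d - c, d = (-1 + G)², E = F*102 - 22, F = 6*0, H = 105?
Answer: -206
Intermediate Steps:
F = 0
G = -1 (G = 5 - 6 = -1)
E = -22 (E = 0*102 - 22 = 0 - 22 = -22)
d = 4 (d = (-1 - 1)² = (-2)² = 4)
J(K, c) = 4 - c
E + J(H, 188) = -22 + (4 - 1*188) = -22 + (4 - 188) = -22 - 184 = -206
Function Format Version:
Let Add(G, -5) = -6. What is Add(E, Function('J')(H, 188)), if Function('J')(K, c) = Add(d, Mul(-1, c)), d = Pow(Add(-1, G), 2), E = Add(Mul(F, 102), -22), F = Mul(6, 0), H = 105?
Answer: -206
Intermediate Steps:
F = 0
G = -1 (G = Add(5, -6) = -1)
E = -22 (E = Add(Mul(0, 102), -22) = Add(0, -22) = -22)
d = 4 (d = Pow(Add(-1, -1), 2) = Pow(-2, 2) = 4)
Function('J')(K, c) = Add(4, Mul(-1, c))
Add(E, Function('J')(H, 188)) = Add(-22, Add(4, Mul(-1, 188))) = Add(-22, Add(4, -188)) = Add(-22, -184) = -206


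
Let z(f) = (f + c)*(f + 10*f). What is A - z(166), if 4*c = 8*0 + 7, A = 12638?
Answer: -587347/2 ≈ -2.9367e+5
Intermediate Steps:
c = 7/4 (c = (8*0 + 7)/4 = (0 + 7)/4 = (¼)*7 = 7/4 ≈ 1.7500)
z(f) = 11*f*(7/4 + f) (z(f) = (f + 7/4)*(f + 10*f) = (7/4 + f)*(11*f) = 11*f*(7/4 + f))
A - z(166) = 12638 - 11*166*(7 + 4*166)/4 = 12638 - 11*166*(7 + 664)/4 = 12638 - 11*166*671/4 = 12638 - 1*612623/2 = 12638 - 612623/2 = -587347/2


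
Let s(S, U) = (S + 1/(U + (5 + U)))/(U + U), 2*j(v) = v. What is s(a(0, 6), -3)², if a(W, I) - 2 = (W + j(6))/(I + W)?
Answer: 1/16 ≈ 0.062500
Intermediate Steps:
j(v) = v/2
a(W, I) = 2 + (3 + W)/(I + W) (a(W, I) = 2 + (W + (½)*6)/(I + W) = 2 + (W + 3)/(I + W) = 2 + (3 + W)/(I + W))
s(S, U) = (S + 1/(5 + 2*U))/(2*U) (s(S, U) = (S + 1/(5 + 2*U))/((2*U)) = (S + 1/(5 + 2*U))*(1/(2*U)) = (S + 1/(5 + 2*U))/(2*U))
s(a(0, 6), -3)² = ((½)*(1 + 5*((3 + 2*6 + 3*0)/(6 + 0)) + 2*((3 + 2*6 + 3*0)/(6 + 0))*(-3))/(-3*(5 + 2*(-3))))² = ((½)*(-⅓)*(1 + 5*((3 + 12 + 0)/6) + 2*((3 + 12 + 0)/6)*(-3))/(5 - 6))² = ((½)*(-⅓)*(1 + 5*((⅙)*15) + 2*((⅙)*15)*(-3))/(-1))² = ((½)*(-⅓)*(-1)*(1 + 5*(5/2) + 2*(5/2)*(-3)))² = ((½)*(-⅓)*(-1)*(1 + 25/2 - 15))² = ((½)*(-⅓)*(-1)*(-3/2))² = (-¼)² = 1/16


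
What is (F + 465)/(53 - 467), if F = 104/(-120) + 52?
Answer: -3871/3105 ≈ -1.2467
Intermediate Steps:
F = 767/15 (F = 104*(-1/120) + 52 = -13/15 + 52 = 767/15 ≈ 51.133)
(F + 465)/(53 - 467) = (767/15 + 465)/(53 - 467) = (7742/15)/(-414) = -1/414*7742/15 = -3871/3105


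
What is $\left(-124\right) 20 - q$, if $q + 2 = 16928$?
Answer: $-19406$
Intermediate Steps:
$q = 16926$ ($q = -2 + 16928 = 16926$)
$\left(-124\right) 20 - q = \left(-124\right) 20 - 16926 = -2480 - 16926 = -19406$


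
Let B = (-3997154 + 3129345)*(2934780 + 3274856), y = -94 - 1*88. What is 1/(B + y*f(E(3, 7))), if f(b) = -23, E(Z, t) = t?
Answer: -1/5388778003338 ≈ -1.8557e-13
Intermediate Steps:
y = -182 (y = -94 - 88 = -182)
B = -5388778007524 (B = -867809*6209636 = -5388778007524)
1/(B + y*f(E(3, 7))) = 1/(-5388778007524 - 182*(-23)) = 1/(-5388778007524 + 4186) = 1/(-5388778003338) = -1/5388778003338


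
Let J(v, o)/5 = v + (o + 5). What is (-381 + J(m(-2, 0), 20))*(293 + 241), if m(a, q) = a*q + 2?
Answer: -131364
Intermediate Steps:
m(a, q) = 2 + a*q
J(v, o) = 25 + 5*o + 5*v (J(v, o) = 5*(v + (o + 5)) = 5*(v + (5 + o)) = 5*(5 + o + v) = 25 + 5*o + 5*v)
(-381 + J(m(-2, 0), 20))*(293 + 241) = (-381 + (25 + 5*20 + 5*(2 - 2*0)))*(293 + 241) = (-381 + (25 + 100 + 5*(2 + 0)))*534 = (-381 + (25 + 100 + 5*2))*534 = (-381 + (25 + 100 + 10))*534 = (-381 + 135)*534 = -246*534 = -131364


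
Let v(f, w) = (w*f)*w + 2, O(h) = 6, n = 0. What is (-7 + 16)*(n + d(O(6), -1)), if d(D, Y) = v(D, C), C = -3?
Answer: 504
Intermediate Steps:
v(f, w) = 2 + f*w² (v(f, w) = (f*w)*w + 2 = f*w² + 2 = 2 + f*w²)
d(D, Y) = 2 + 9*D (d(D, Y) = 2 + D*(-3)² = 2 + D*9 = 2 + 9*D)
(-7 + 16)*(n + d(O(6), -1)) = (-7 + 16)*(0 + (2 + 9*6)) = 9*(0 + (2 + 54)) = 9*(0 + 56) = 9*56 = 504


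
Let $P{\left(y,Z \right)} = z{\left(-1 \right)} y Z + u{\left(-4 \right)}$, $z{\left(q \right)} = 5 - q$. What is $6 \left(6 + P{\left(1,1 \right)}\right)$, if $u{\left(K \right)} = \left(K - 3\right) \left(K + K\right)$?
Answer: $408$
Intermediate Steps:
$u{\left(K \right)} = 2 K \left(-3 + K\right)$ ($u{\left(K \right)} = \left(-3 + K\right) 2 K = 2 K \left(-3 + K\right)$)
$P{\left(y,Z \right)} = 56 + 6 Z y$ ($P{\left(y,Z \right)} = \left(5 - -1\right) y Z + 2 \left(-4\right) \left(-3 - 4\right) = \left(5 + 1\right) y Z + 2 \left(-4\right) \left(-7\right) = 6 y Z + 56 = 6 Z y + 56 = 56 + 6 Z y$)
$6 \left(6 + P{\left(1,1 \right)}\right) = 6 \left(6 + \left(56 + 6 \cdot 1 \cdot 1\right)\right) = 6 \left(6 + \left(56 + 6\right)\right) = 6 \left(6 + 62\right) = 6 \cdot 68 = 408$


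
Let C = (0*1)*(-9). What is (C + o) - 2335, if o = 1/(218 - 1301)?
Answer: -2528806/1083 ≈ -2335.0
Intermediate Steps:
C = 0 (C = 0*(-9) = 0)
o = -1/1083 (o = 1/(-1083) = -1/1083 ≈ -0.00092336)
(C + o) - 2335 = (0 - 1/1083) - 2335 = -1/1083 - 2335 = -2528806/1083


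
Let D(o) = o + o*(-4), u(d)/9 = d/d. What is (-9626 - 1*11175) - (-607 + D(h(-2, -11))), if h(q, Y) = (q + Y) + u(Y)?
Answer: -20206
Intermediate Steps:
u(d) = 9 (u(d) = 9*(d/d) = 9*1 = 9)
h(q, Y) = 9 + Y + q (h(q, Y) = (q + Y) + 9 = (Y + q) + 9 = 9 + Y + q)
D(o) = -3*o (D(o) = o - 4*o = -3*o)
(-9626 - 1*11175) - (-607 + D(h(-2, -11))) = (-9626 - 1*11175) - (-607 - 3*(9 - 11 - 2)) = (-9626 - 11175) - (-607 - 3*(-4)) = -20801 - (-607 + 12) = -20801 - 1*(-595) = -20801 + 595 = -20206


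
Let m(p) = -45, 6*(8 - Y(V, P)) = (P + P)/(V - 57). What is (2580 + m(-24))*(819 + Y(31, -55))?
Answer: 4189315/2 ≈ 2.0947e+6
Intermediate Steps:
Y(V, P) = 8 - P/(3*(-57 + V)) (Y(V, P) = 8 - (P + P)/(6*(V - 57)) = 8 - 2*P/(6*(-57 + V)) = 8 - P/(3*(-57 + V)))
(2580 + m(-24))*(819 + Y(31, -55)) = (2580 - 45)*(819 + (-1368 - 1*(-55) + 24*31)/(3*(-57 + 31))) = 2535*(819 + (⅓)*(-1368 + 55 + 744)/(-26)) = 2535*(819 + (⅓)*(-1/26)*(-569)) = 2535*(819 + 569/78) = 2535*(64451/78) = 4189315/2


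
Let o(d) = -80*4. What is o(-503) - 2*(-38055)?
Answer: 75790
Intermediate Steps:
o(d) = -320
o(-503) - 2*(-38055) = -320 - 2*(-38055) = -320 + 76110 = 75790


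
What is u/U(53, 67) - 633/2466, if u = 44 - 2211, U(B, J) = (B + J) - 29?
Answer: -1800475/74802 ≈ -24.070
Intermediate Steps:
U(B, J) = -29 + B + J
u = -2167
u/U(53, 67) - 633/2466 = -2167/(-29 + 53 + 67) - 633/2466 = -2167/91 - 633*1/2466 = -2167*1/91 - 211/822 = -2167/91 - 211/822 = -1800475/74802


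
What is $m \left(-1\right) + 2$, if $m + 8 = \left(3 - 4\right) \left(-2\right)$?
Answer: $8$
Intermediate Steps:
$m = -6$ ($m = -8 + \left(3 - 4\right) \left(-2\right) = -8 - -2 = -8 + 2 = -6$)
$m \left(-1\right) + 2 = \left(-6\right) \left(-1\right) + 2 = 6 + 2 = 8$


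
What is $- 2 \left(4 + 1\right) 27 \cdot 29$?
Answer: $-7830$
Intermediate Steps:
$- 2 \left(4 + 1\right) 27 \cdot 29 = \left(-2\right) 5 \cdot 27 \cdot 29 = \left(-10\right) 27 \cdot 29 = \left(-270\right) 29 = -7830$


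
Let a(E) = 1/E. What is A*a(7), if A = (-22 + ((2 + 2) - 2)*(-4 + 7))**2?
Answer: 256/7 ≈ 36.571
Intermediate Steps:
A = 256 (A = (-22 + (4 - 2)*3)**2 = (-22 + 2*3)**2 = (-22 + 6)**2 = (-16)**2 = 256)
A*a(7) = 256/7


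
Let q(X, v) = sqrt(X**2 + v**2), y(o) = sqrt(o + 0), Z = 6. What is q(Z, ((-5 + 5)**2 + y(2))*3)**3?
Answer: 162*sqrt(6) ≈ 396.82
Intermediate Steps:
y(o) = sqrt(o)
q(Z, ((-5 + 5)**2 + y(2))*3)**3 = (sqrt(6**2 + (((-5 + 5)**2 + sqrt(2))*3)**2))**3 = (sqrt(36 + ((0**2 + sqrt(2))*3)**2))**3 = (sqrt(36 + ((0 + sqrt(2))*3)**2))**3 = (sqrt(36 + (sqrt(2)*3)**2))**3 = (sqrt(36 + (3*sqrt(2))**2))**3 = (sqrt(36 + 18))**3 = (sqrt(54))**3 = (3*sqrt(6))**3 = 162*sqrt(6)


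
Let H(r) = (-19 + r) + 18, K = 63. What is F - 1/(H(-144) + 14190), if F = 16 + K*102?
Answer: 90477889/14045 ≈ 6442.0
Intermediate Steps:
H(r) = -1 + r
F = 6442 (F = 16 + 63*102 = 16 + 6426 = 6442)
F - 1/(H(-144) + 14190) = 6442 - 1/((-1 - 144) + 14190) = 6442 - 1/(-145 + 14190) = 6442 - 1/14045 = 90477889/14045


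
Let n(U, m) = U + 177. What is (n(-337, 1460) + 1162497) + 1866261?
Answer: 3028598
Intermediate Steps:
n(U, m) = 177 + U
(n(-337, 1460) + 1162497) + 1866261 = ((177 - 337) + 1162497) + 1866261 = (-160 + 1162497) + 1866261 = 1162337 + 1866261 = 3028598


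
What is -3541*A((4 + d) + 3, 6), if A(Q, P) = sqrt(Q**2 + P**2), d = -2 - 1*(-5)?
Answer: -7082*sqrt(34) ≈ -41295.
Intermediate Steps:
d = 3 (d = -2 + 5 = 3)
A(Q, P) = sqrt(P**2 + Q**2)
-3541*A((4 + d) + 3, 6) = -3541*sqrt(6**2 + ((4 + 3) + 3)**2) = -3541*sqrt(36 + (7 + 3)**2) = -3541*sqrt(36 + 10**2) = -3541*sqrt(36 + 100) = -7082*sqrt(34)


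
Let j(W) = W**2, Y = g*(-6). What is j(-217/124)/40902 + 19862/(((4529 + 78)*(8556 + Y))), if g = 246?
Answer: 35775953/52318566240 ≈ 0.00068381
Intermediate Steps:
Y = -1476 (Y = 246*(-6) = -1476)
j(-217/124)/40902 + 19862/(((4529 + 78)*(8556 + Y))) = (-217/124)**2/40902 + 19862/(((4529 + 78)*(8556 - 1476))) = (-217*1/124)**2*(1/40902) + 19862/((4607*7080)) = (-7/4)**2*(1/40902) + 19862/32617560 = (49/16)*(1/40902) + 19862*(1/32617560) = 49/654432 + 9931/16308780 = 35775953/52318566240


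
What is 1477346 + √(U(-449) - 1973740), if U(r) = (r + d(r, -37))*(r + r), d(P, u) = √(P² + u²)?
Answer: 1477346 + √(-1570538 - 898*√202970) ≈ 1.4773e+6 + 1405.4*I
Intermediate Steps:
U(r) = 2*r*(r + √(1369 + r²)) (U(r) = (r + √(r² + (-37)²))*(r + r) = (r + √(r² + 1369))*(2*r) = (r + √(1369 + r²))*(2*r) = 2*r*(r + √(1369 + r²)))
1477346 + √(U(-449) - 1973740) = 1477346 + √(2*(-449)*(-449 + √(1369 + (-449)²)) - 1973740) = 1477346 + √(2*(-449)*(-449 + √(1369 + 201601)) - 1973740) = 1477346 + √(2*(-449)*(-449 + √202970) - 1973740) = 1477346 + √((403202 - 898*√202970) - 1973740) = 1477346 + √(-1570538 - 898*√202970)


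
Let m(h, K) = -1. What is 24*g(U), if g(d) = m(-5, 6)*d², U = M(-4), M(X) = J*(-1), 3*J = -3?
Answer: -24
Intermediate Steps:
J = -1 (J = (⅓)*(-3) = -1)
M(X) = 1 (M(X) = -1*(-1) = 1)
U = 1
g(d) = -d²
24*g(U) = 24*(-1*1²) = 24*(-1*1) = 24*(-1) = -24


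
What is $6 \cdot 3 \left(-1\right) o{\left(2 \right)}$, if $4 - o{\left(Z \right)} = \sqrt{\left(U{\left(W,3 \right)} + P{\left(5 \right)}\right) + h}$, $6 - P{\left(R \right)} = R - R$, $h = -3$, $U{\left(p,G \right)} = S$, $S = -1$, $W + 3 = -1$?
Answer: $-72 + 18 \sqrt{2} \approx -46.544$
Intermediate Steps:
$W = -4$ ($W = -3 - 1 = -4$)
$U{\left(p,G \right)} = -1$
$P{\left(R \right)} = 6$ ($P{\left(R \right)} = 6 - \left(R - R\right) = 6 - 0 = 6 + 0 = 6$)
$o{\left(Z \right)} = 4 - \sqrt{2}$ ($o{\left(Z \right)} = 4 - \sqrt{\left(-1 + 6\right) - 3} = 4 - \sqrt{5 - 3} = 4 - \sqrt{2}$)
$6 \cdot 3 \left(-1\right) o{\left(2 \right)} = 6 \cdot 3 \left(-1\right) \left(4 - \sqrt{2}\right) = 18 \left(-1\right) \left(4 - \sqrt{2}\right) = - 18 \left(4 - \sqrt{2}\right) = -72 + 18 \sqrt{2}$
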